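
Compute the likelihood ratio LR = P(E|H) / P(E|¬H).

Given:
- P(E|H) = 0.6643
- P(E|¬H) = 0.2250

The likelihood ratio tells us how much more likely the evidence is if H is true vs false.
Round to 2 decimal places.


Likelihood Ratio (LR) = P(E|H) / P(E|¬H)

LR = 0.6643 / 0.2250
   = 2.95

The evidence is 2.95 times more likely if H is true than if H is false.
LR > 1, so observing E raises the odds in favor of H.


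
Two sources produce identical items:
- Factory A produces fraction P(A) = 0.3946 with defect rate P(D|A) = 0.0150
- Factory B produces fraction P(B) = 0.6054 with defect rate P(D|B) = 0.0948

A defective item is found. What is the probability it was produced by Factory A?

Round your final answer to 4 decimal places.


Let A = from Factory A, D = defective

Given:
- P(A) = 0.3946, P(B) = 0.6054
- P(D|A) = 0.0150, P(D|B) = 0.0948

Step 1: Find P(D)
P(D) = P(D|A)P(A) + P(D|B)P(B)
     = 0.0150 × 0.3946 + 0.0948 × 0.6054
     = 0.00591900 + 0.05739192
     = 0.06331092

Step 2: Apply Bayes' theorem
P(A|D) = P(D|A)P(A) / P(D)
       = 0.00591900 / 0.06331092
       = 0.0935


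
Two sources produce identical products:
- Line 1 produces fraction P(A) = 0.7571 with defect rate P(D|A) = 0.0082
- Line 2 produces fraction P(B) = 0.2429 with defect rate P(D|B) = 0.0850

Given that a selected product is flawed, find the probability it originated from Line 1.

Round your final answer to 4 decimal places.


Let A = from Line 1, D = flawed

Given:
- P(A) = 0.7571, P(B) = 0.2429
- P(D|A) = 0.0082, P(D|B) = 0.0850

Step 1: Find P(D)
P(D) = P(D|A)P(A) + P(D|B)P(B)
     = 0.0082 × 0.7571 + 0.0850 × 0.2429
     = 0.00620822 + 0.02064650
     = 0.02685472

Step 2: Apply Bayes' theorem
P(A|D) = P(D|A)P(A) / P(D)
       = 0.00620822 / 0.02685472
       = 0.2312


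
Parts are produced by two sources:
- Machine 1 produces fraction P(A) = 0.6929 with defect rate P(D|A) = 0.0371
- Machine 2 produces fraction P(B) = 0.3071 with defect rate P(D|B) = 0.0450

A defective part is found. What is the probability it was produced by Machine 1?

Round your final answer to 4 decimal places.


Let A = from Machine 1, D = defective

Given:
- P(A) = 0.6929, P(B) = 0.3071
- P(D|A) = 0.0371, P(D|B) = 0.0450

Step 1: Find P(D)
P(D) = P(D|A)P(A) + P(D|B)P(B)
     = 0.0371 × 0.6929 + 0.0450 × 0.3071
     = 0.02570659 + 0.01381950
     = 0.03952609

Step 2: Apply Bayes' theorem
P(A|D) = P(D|A)P(A) / P(D)
       = 0.02570659 / 0.03952609
       = 0.6504


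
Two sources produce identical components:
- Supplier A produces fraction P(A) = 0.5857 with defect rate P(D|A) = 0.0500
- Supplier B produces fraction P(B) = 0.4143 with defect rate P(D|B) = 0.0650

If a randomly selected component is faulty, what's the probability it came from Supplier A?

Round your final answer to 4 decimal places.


Let A = from Supplier A, D = faulty

Given:
- P(A) = 0.5857, P(B) = 0.4143
- P(D|A) = 0.0500, P(D|B) = 0.0650

Step 1: Find P(D)
P(D) = P(D|A)P(A) + P(D|B)P(B)
     = 0.0500 × 0.5857 + 0.0650 × 0.4143
     = 0.02928500 + 0.02692950
     = 0.05621450

Step 2: Apply Bayes' theorem
P(A|D) = P(D|A)P(A) / P(D)
       = 0.02928500 / 0.05621450
       = 0.5210


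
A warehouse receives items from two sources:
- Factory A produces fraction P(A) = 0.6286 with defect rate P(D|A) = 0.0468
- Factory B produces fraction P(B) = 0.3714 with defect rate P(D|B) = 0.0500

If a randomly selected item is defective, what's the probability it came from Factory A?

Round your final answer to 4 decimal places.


Let A = from Factory A, D = defective

Given:
- P(A) = 0.6286, P(B) = 0.3714
- P(D|A) = 0.0468, P(D|B) = 0.0500

Step 1: Find P(D)
P(D) = P(D|A)P(A) + P(D|B)P(B)
     = 0.0468 × 0.6286 + 0.0500 × 0.3714
     = 0.02941848 + 0.01857000
     = 0.04798848

Step 2: Apply Bayes' theorem
P(A|D) = P(D|A)P(A) / P(D)
       = 0.02941848 / 0.04798848
       = 0.6130


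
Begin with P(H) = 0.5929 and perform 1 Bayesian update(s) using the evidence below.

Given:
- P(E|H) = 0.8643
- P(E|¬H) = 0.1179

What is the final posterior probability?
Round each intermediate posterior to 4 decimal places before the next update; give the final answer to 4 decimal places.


Sequential Bayesian updating:

Initial prior: P(H) = 0.5929

Update 1:
  P(E) = 0.8643 × 0.5929 + 0.1179 × 0.4071 = 0.51244347 + 0.04799709 = 0.56044056
  P(H|E) = 0.51244347 / 0.56044056 = 0.9144

Final posterior: 0.9144


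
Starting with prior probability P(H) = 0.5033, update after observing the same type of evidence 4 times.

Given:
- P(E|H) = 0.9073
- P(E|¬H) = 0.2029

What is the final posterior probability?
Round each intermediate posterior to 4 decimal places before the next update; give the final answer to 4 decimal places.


Sequential Bayesian updating:

Initial prior: P(H) = 0.5033

Update 1:
  P(E) = 0.9073 × 0.5033 + 0.2029 × 0.4967 = 0.45664409 + 0.10078043 = 0.55742452
  P(H|E) = 0.45664409 / 0.55742452 = 0.8192

Update 2:
  P(E) = 0.9073 × 0.8192 + 0.2029 × 0.1808 = 0.74326016 + 0.03668432 = 0.77994448
  P(H|E) = 0.74326016 / 0.77994448 = 0.9530

Update 3:
  P(E) = 0.9073 × 0.9530 + 0.2029 × 0.0470 = 0.86465690 + 0.00953630 = 0.87419320
  P(H|E) = 0.86465690 / 0.87419320 = 0.9891

Update 4:
  P(E) = 0.9073 × 0.9891 + 0.2029 × 0.0109 = 0.89741043 + 0.00221161 = 0.89962204
  P(H|E) = 0.89741043 / 0.89962204 = 0.9975

Final posterior: 0.9975


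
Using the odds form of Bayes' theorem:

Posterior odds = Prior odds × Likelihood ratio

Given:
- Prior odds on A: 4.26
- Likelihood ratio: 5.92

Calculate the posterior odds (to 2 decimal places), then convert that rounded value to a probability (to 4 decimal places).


Step 1: Calculate posterior odds
Posterior odds = Prior odds × LR
               = 4.26 × 5.92
               = 25.22

Step 2: Convert to probability
P(A|E) = Posterior odds / (1 + Posterior odds)
       = 25.22 / (1 + 25.22)
       = 25.22 / 26.22
       = 0.9619

The evidence increased P(A) from 0.8099 to 0.9619.


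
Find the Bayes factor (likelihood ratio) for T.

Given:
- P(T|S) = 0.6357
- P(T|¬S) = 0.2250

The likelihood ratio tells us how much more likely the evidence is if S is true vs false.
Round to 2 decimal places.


Likelihood Ratio (LR) = P(T|S) / P(T|¬S)

LR = 0.6357 / 0.2250
   = 2.83

The evidence is 2.83 times more likely if S is true than if S is false.
LR > 1, so observing T raises the odds in favor of S.


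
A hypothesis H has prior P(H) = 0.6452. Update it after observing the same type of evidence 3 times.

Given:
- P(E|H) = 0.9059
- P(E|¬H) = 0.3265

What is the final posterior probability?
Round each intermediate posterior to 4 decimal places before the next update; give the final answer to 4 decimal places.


Sequential Bayesian updating:

Initial prior: P(H) = 0.6452

Update 1:
  P(E) = 0.9059 × 0.6452 + 0.3265 × 0.3548 = 0.58448668 + 0.11584220 = 0.70032888
  P(H|E) = 0.58448668 / 0.70032888 = 0.8346

Update 2:
  P(E) = 0.9059 × 0.8346 + 0.3265 × 0.1654 = 0.75606414 + 0.05400310 = 0.81006724
  P(H|E) = 0.75606414 / 0.81006724 = 0.9333

Update 3:
  P(E) = 0.9059 × 0.9333 + 0.3265 × 0.0667 = 0.84547647 + 0.02177755 = 0.86725402
  P(H|E) = 0.84547647 / 0.86725402 = 0.9749

Final posterior: 0.9749


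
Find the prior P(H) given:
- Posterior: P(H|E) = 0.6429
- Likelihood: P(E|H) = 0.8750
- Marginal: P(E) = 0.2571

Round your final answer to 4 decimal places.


From Bayes' theorem: P(H|E) = P(E|H) × P(H) / P(E)

Rearranging for P(H):
P(H) = P(H|E) × P(E) / P(E|H)
     = 0.6429 × 0.2571 / 0.8750
     = 0.16528959 / 0.8750
     = 0.1889


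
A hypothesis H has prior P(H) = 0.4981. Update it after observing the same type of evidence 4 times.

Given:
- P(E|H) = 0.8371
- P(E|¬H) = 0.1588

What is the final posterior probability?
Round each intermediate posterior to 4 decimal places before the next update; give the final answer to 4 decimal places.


Sequential Bayesian updating:

Initial prior: P(H) = 0.4981

Update 1:
  P(E) = 0.8371 × 0.4981 + 0.1588 × 0.5019 = 0.41695951 + 0.07970172 = 0.49666123
  P(H|E) = 0.41695951 / 0.49666123 = 0.8395

Update 2:
  P(E) = 0.8371 × 0.8395 + 0.1588 × 0.1605 = 0.70274545 + 0.02548740 = 0.72823285
  P(H|E) = 0.70274545 / 0.72823285 = 0.9650

Update 3:
  P(E) = 0.8371 × 0.9650 + 0.1588 × 0.0350 = 0.80780150 + 0.00555800 = 0.81335950
  P(H|E) = 0.80780150 / 0.81335950 = 0.9932

Update 4:
  P(E) = 0.8371 × 0.9932 + 0.1588 × 0.0068 = 0.83140772 + 0.00107984 = 0.83248756
  P(H|E) = 0.83140772 / 0.83248756 = 0.9987

Final posterior: 0.9987


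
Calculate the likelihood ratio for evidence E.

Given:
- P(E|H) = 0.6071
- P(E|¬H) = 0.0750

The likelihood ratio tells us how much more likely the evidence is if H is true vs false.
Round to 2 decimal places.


Likelihood Ratio (LR) = P(E|H) / P(E|¬H)

LR = 0.6071 / 0.0750
   = 8.09

The evidence is 8.09 times more likely if H is true than if H is false.
Because LR exceeds 1, E is evidence for H.


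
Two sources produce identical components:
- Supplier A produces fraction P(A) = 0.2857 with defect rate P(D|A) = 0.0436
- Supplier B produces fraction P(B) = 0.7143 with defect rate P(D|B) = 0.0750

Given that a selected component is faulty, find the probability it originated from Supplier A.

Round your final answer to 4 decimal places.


Let A = from Supplier A, D = faulty

Given:
- P(A) = 0.2857, P(B) = 0.7143
- P(D|A) = 0.0436, P(D|B) = 0.0750

Step 1: Find P(D)
P(D) = P(D|A)P(A) + P(D|B)P(B)
     = 0.0436 × 0.2857 + 0.0750 × 0.7143
     = 0.01245652 + 0.05357250
     = 0.06602902

Step 2: Apply Bayes' theorem
P(A|D) = P(D|A)P(A) / P(D)
       = 0.01245652 / 0.06602902
       = 0.1887


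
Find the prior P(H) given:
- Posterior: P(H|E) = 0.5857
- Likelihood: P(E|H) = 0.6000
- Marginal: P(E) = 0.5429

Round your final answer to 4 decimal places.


From Bayes' theorem: P(H|E) = P(E|H) × P(H) / P(E)

Rearranging for P(H):
P(H) = P(H|E) × P(E) / P(E|H)
     = 0.5857 × 0.5429 / 0.6000
     = 0.31797653 / 0.6000
     = 0.5300


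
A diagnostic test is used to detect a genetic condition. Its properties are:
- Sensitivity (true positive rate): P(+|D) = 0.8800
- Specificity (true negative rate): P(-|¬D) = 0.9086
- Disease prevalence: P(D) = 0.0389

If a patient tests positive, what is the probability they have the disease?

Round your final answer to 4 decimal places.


Let D = has disease, + = positive test

Given:
- P(D) = 0.0389 (prevalence)
- P(+|D) = 0.8800 (sensitivity)
- P(-|¬D) = 0.9086 (specificity)
- P(+|¬D) = 0.0914 (false positive rate = 1 - specificity)

Step 1: Find P(+)
P(+) = P(+|D)P(D) + P(+|¬D)P(¬D)
     = 0.8800 × 0.0389 + 0.0914 × 0.9611
     = 0.03423200 + 0.08784454
     = 0.12207654

Step 2: Apply Bayes' theorem for P(D|+)
P(D|+) = P(+|D)P(D) / P(+)
       = 0.03423200 / 0.12207654
       = 0.2804


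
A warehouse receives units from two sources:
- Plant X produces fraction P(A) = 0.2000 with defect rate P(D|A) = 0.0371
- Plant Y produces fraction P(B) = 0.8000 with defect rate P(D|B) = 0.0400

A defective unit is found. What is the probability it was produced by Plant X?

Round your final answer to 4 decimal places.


Let A = from Plant X, D = defective

Given:
- P(A) = 0.2000, P(B) = 0.8000
- P(D|A) = 0.0371, P(D|B) = 0.0400

Step 1: Find P(D)
P(D) = P(D|A)P(A) + P(D|B)P(B)
     = 0.0371 × 0.2000 + 0.0400 × 0.8000
     = 0.00742000 + 0.03200000
     = 0.03942000

Step 2: Apply Bayes' theorem
P(A|D) = P(D|A)P(A) / P(D)
       = 0.00742000 / 0.03942000
       = 0.1882


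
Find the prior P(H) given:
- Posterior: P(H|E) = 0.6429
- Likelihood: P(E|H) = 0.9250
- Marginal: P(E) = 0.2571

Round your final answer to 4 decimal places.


From Bayes' theorem: P(H|E) = P(E|H) × P(H) / P(E)

Rearranging for P(H):
P(H) = P(H|E) × P(E) / P(E|H)
     = 0.6429 × 0.2571 / 0.9250
     = 0.16528959 / 0.9250
     = 0.1787


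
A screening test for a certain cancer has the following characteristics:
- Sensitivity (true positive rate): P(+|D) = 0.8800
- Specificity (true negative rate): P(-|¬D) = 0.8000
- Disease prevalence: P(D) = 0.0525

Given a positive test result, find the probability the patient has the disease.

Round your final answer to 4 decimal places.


Let D = has disease, + = positive test

Given:
- P(D) = 0.0525 (prevalence)
- P(+|D) = 0.8800 (sensitivity)
- P(-|¬D) = 0.8000 (specificity)
- P(+|¬D) = 0.2000 (false positive rate = 1 - specificity)

Step 1: Find P(+)
P(+) = P(+|D)P(D) + P(+|¬D)P(¬D)
     = 0.8800 × 0.0525 + 0.2000 × 0.9475
     = 0.04620000 + 0.18950000
     = 0.23570000

Step 2: Apply Bayes' theorem for P(D|+)
P(D|+) = P(+|D)P(D) / P(+)
       = 0.04620000 / 0.23570000
       = 0.1960


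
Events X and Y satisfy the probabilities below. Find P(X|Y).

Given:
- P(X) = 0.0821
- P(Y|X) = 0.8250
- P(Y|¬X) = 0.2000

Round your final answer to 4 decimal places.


Bayes' theorem: P(X|Y) = P(Y|X) × P(X) / P(Y)

Step 1: Calculate P(Y) using law of total probability
P(Y) = P(Y|X)P(X) + P(Y|¬X)P(¬X)
     = 0.8250 × 0.0821 + 0.2000 × 0.9179
     = 0.06773250 + 0.18358000
     = 0.25131250

Step 2: Apply Bayes' theorem
P(X|Y) = P(Y|X) × P(X) / P(Y)
       = 0.06773250 / 0.25131250
       = 0.2695


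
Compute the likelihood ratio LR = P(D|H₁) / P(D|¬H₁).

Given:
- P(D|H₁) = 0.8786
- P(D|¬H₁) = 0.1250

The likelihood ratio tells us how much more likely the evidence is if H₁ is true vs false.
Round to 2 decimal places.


Likelihood Ratio (LR) = P(D|H₁) / P(D|¬H₁)

LR = 0.8786 / 0.1250
   = 7.03

The evidence is 7.03 times more likely if H₁ is true than if H₁ is false.
Because LR exceeds 1, D is evidence for H₁.


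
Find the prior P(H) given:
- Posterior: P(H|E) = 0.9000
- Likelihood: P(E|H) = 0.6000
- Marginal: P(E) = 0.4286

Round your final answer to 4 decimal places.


From Bayes' theorem: P(H|E) = P(E|H) × P(H) / P(E)

Rearranging for P(H):
P(H) = P(H|E) × P(E) / P(E|H)
     = 0.9000 × 0.4286 / 0.6000
     = 0.38574000 / 0.6000
     = 0.6429


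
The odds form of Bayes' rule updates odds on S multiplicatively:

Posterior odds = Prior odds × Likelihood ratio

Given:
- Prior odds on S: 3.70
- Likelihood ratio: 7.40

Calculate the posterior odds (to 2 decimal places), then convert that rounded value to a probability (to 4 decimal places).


Step 1: Calculate posterior odds
Posterior odds = Prior odds × LR
               = 3.70 × 7.40
               = 27.38

Step 2: Convert to probability
P(S|E) = Posterior odds / (1 + Posterior odds)
       = 27.38 / (1 + 27.38)
       = 27.38 / 28.38
       = 0.9648

The evidence increased P(S) from 0.7872 to 0.9648.


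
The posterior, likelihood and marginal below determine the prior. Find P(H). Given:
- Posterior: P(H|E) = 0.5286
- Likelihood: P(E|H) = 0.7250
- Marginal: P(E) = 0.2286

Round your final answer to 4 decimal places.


From Bayes' theorem: P(H|E) = P(E|H) × P(H) / P(E)

Rearranging for P(H):
P(H) = P(H|E) × P(E) / P(E|H)
     = 0.5286 × 0.2286 / 0.7250
     = 0.12083796 / 0.7250
     = 0.1667


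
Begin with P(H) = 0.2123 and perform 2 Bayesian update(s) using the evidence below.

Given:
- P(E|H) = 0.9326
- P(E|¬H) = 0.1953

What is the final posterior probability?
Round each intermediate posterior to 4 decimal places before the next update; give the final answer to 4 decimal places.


Sequential Bayesian updating:

Initial prior: P(H) = 0.2123

Update 1:
  P(E) = 0.9326 × 0.2123 + 0.1953 × 0.7877 = 0.19799098 + 0.15383781 = 0.35182879
  P(H|E) = 0.19799098 / 0.35182879 = 0.5627

Update 2:
  P(E) = 0.9326 × 0.5627 + 0.1953 × 0.4373 = 0.52477402 + 0.08540469 = 0.61017871
  P(H|E) = 0.52477402 / 0.61017871 = 0.8600

Final posterior: 0.8600


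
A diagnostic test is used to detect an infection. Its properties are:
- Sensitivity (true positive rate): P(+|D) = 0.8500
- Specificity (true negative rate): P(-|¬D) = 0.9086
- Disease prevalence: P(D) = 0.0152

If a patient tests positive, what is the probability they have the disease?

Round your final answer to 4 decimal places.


Let D = has disease, + = positive test

Given:
- P(D) = 0.0152 (prevalence)
- P(+|D) = 0.8500 (sensitivity)
- P(-|¬D) = 0.9086 (specificity)
- P(+|¬D) = 0.0914 (false positive rate = 1 - specificity)

Step 1: Find P(+)
P(+) = P(+|D)P(D) + P(+|¬D)P(¬D)
     = 0.8500 × 0.0152 + 0.0914 × 0.9848
     = 0.01292000 + 0.09001072
     = 0.10293072

Step 2: Apply Bayes' theorem for P(D|+)
P(D|+) = P(+|D)P(D) / P(+)
       = 0.01292000 / 0.10293072
       = 0.1255


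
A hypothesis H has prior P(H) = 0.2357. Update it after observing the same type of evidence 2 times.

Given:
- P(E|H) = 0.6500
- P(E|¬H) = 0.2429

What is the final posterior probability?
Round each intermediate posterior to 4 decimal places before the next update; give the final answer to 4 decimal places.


Sequential Bayesian updating:

Initial prior: P(H) = 0.2357

Update 1:
  P(E) = 0.6500 × 0.2357 + 0.2429 × 0.7643 = 0.15320500 + 0.18564847 = 0.33885347
  P(H|E) = 0.15320500 / 0.33885347 = 0.4521

Update 2:
  P(E) = 0.6500 × 0.4521 + 0.2429 × 0.5479 = 0.29386500 + 0.13308491 = 0.42694991
  P(H|E) = 0.29386500 / 0.42694991 = 0.6883

Final posterior: 0.6883


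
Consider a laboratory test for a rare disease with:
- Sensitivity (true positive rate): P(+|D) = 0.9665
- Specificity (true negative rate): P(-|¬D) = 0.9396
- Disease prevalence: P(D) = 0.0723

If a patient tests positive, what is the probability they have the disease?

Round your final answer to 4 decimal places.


Let D = has disease, + = positive test

Given:
- P(D) = 0.0723 (prevalence)
- P(+|D) = 0.9665 (sensitivity)
- P(-|¬D) = 0.9396 (specificity)
- P(+|¬D) = 0.0604 (false positive rate = 1 - specificity)

Step 1: Find P(+)
P(+) = P(+|D)P(D) + P(+|¬D)P(¬D)
     = 0.9665 × 0.0723 + 0.0604 × 0.9277
     = 0.06987795 + 0.05603308
     = 0.12591103

Step 2: Apply Bayes' theorem for P(D|+)
P(D|+) = P(+|D)P(D) / P(+)
       = 0.06987795 / 0.12591103
       = 0.5550


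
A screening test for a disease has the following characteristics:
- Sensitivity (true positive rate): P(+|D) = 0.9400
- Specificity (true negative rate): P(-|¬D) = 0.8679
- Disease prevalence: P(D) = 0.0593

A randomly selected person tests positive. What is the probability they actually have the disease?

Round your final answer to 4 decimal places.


Let D = has disease, + = positive test

Given:
- P(D) = 0.0593 (prevalence)
- P(+|D) = 0.9400 (sensitivity)
- P(-|¬D) = 0.8679 (specificity)
- P(+|¬D) = 0.1321 (false positive rate = 1 - specificity)

Step 1: Find P(+)
P(+) = P(+|D)P(D) + P(+|¬D)P(¬D)
     = 0.9400 × 0.0593 + 0.1321 × 0.9407
     = 0.05574200 + 0.12426647
     = 0.18000847

Step 2: Apply Bayes' theorem for P(D|+)
P(D|+) = P(+|D)P(D) / P(+)
       = 0.05574200 / 0.18000847
       = 0.3097


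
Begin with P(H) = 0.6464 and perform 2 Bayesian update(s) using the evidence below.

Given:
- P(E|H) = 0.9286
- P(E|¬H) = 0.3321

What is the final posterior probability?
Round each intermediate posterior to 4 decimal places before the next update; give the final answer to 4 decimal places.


Sequential Bayesian updating:

Initial prior: P(H) = 0.6464

Update 1:
  P(E) = 0.9286 × 0.6464 + 0.3321 × 0.3536 = 0.60024704 + 0.11743056 = 0.71767760
  P(H|E) = 0.60024704 / 0.71767760 = 0.8364

Update 2:
  P(E) = 0.9286 × 0.8364 + 0.3321 × 0.1636 = 0.77668104 + 0.05433156 = 0.83101260
  P(H|E) = 0.77668104 / 0.83101260 = 0.9346

Final posterior: 0.9346


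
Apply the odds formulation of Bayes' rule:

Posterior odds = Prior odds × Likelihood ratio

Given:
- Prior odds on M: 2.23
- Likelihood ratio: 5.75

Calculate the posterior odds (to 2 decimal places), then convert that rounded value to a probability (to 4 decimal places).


Step 1: Calculate posterior odds
Posterior odds = Prior odds × LR
               = 2.23 × 5.75
               = 12.82

Step 2: Convert to probability
P(M|E) = Posterior odds / (1 + Posterior odds)
       = 12.82 / (1 + 12.82)
       = 12.82 / 13.82
       = 0.9276

The evidence increased P(M) from 0.6904 to 0.9276.


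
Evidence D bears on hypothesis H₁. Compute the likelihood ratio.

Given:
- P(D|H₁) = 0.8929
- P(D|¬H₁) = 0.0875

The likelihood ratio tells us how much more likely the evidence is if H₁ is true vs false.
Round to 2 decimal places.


Likelihood Ratio (LR) = P(D|H₁) / P(D|¬H₁)

LR = 0.8929 / 0.0875
   = 10.20

The evidence is 10.20 times more likely if H₁ is true than if H₁ is false.
LR > 1, so observing D raises the odds in favor of H₁.


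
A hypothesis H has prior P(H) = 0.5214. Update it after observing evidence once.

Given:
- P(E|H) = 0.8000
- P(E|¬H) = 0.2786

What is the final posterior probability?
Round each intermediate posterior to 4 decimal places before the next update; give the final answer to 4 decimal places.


Sequential Bayesian updating:

Initial prior: P(H) = 0.5214

Update 1:
  P(E) = 0.8000 × 0.5214 + 0.2786 × 0.4786 = 0.41712000 + 0.13333796 = 0.55045796
  P(H|E) = 0.41712000 / 0.55045796 = 0.7578

Final posterior: 0.7578


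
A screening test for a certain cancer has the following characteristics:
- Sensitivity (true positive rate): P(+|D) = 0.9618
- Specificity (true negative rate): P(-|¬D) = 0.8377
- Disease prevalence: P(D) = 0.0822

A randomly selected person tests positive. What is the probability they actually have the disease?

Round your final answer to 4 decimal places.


Let D = has disease, + = positive test

Given:
- P(D) = 0.0822 (prevalence)
- P(+|D) = 0.9618 (sensitivity)
- P(-|¬D) = 0.8377 (specificity)
- P(+|¬D) = 0.1623 (false positive rate = 1 - specificity)

Step 1: Find P(+)
P(+) = P(+|D)P(D) + P(+|¬D)P(¬D)
     = 0.9618 × 0.0822 + 0.1623 × 0.9178
     = 0.07905996 + 0.14895894
     = 0.22801890

Step 2: Apply Bayes' theorem for P(D|+)
P(D|+) = P(+|D)P(D) / P(+)
       = 0.07905996 / 0.22801890
       = 0.3467


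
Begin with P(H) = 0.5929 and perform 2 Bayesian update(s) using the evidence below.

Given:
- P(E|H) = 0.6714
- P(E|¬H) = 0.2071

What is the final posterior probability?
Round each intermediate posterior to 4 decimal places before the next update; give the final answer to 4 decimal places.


Sequential Bayesian updating:

Initial prior: P(H) = 0.5929

Update 1:
  P(E) = 0.6714 × 0.5929 + 0.2071 × 0.4071 = 0.39807306 + 0.08431041 = 0.48238347
  P(H|E) = 0.39807306 / 0.48238347 = 0.8252

Update 2:
  P(E) = 0.6714 × 0.8252 + 0.2071 × 0.1748 = 0.55403928 + 0.03620108 = 0.59024036
  P(H|E) = 0.55403928 / 0.59024036 = 0.9387

Final posterior: 0.9387


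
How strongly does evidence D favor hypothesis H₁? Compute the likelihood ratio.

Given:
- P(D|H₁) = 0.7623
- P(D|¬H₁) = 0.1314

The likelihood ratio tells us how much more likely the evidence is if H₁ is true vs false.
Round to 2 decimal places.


Likelihood Ratio (LR) = P(D|H₁) / P(D|¬H₁)

LR = 0.7623 / 0.1314
   = 5.80

The evidence is 5.80 times more likely if H₁ is true than if H₁ is false.
LR > 1, so observing D raises the odds in favor of H₁.


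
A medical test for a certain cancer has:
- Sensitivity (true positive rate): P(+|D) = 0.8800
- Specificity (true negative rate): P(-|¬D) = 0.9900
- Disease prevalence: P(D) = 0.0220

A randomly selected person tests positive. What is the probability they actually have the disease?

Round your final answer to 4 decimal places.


Let D = has disease, + = positive test

Given:
- P(D) = 0.0220 (prevalence)
- P(+|D) = 0.8800 (sensitivity)
- P(-|¬D) = 0.9900 (specificity)
- P(+|¬D) = 0.0100 (false positive rate = 1 - specificity)

Step 1: Find P(+)
P(+) = P(+|D)P(D) + P(+|¬D)P(¬D)
     = 0.8800 × 0.0220 + 0.0100 × 0.9780
     = 0.01936000 + 0.00978000
     = 0.02914000

Step 2: Apply Bayes' theorem for P(D|+)
P(D|+) = P(+|D)P(D) / P(+)
       = 0.01936000 / 0.02914000
       = 0.6644


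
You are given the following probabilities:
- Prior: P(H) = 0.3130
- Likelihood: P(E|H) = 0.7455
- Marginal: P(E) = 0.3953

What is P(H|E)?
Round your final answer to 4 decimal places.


Using Bayes' theorem:

P(H|E) = P(E|H) × P(H) / P(E)
       = 0.7455 × 0.3130 / 0.3953
       = 0.23334150 / 0.3953
       = 0.5903

The evidence strengthens our belief in H.
Prior: 0.3130 → Posterior: 0.5903


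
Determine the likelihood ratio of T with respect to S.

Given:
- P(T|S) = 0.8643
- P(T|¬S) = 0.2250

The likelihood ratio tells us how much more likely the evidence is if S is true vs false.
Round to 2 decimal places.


Likelihood Ratio (LR) = P(T|S) / P(T|¬S)

LR = 0.8643 / 0.2250
   = 3.84

The evidence is 3.84 times more likely if S is true than if S is false.
Since LR > 1, the evidence supports S over ¬S.


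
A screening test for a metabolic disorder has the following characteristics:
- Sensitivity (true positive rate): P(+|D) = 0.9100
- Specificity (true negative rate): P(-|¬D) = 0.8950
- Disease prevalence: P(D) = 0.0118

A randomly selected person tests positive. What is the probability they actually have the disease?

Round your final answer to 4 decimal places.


Let D = has disease, + = positive test

Given:
- P(D) = 0.0118 (prevalence)
- P(+|D) = 0.9100 (sensitivity)
- P(-|¬D) = 0.8950 (specificity)
- P(+|¬D) = 0.1050 (false positive rate = 1 - specificity)

Step 1: Find P(+)
P(+) = P(+|D)P(D) + P(+|¬D)P(¬D)
     = 0.9100 × 0.0118 + 0.1050 × 0.9882
     = 0.01073800 + 0.10376100
     = 0.11449900

Step 2: Apply Bayes' theorem for P(D|+)
P(D|+) = P(+|D)P(D) / P(+)
       = 0.01073800 / 0.11449900
       = 0.0938


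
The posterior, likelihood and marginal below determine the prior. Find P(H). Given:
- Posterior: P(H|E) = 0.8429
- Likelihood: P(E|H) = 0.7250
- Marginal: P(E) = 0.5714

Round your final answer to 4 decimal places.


From Bayes' theorem: P(H|E) = P(E|H) × P(H) / P(E)

Rearranging for P(H):
P(H) = P(H|E) × P(E) / P(E|H)
     = 0.8429 × 0.5714 / 0.7250
     = 0.48163306 / 0.7250
     = 0.6643


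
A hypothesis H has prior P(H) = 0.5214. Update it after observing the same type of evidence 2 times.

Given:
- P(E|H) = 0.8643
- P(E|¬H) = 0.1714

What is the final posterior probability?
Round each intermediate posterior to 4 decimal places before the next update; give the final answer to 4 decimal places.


Sequential Bayesian updating:

Initial prior: P(H) = 0.5214

Update 1:
  P(E) = 0.8643 × 0.5214 + 0.1714 × 0.4786 = 0.45064602 + 0.08203204 = 0.53267806
  P(H|E) = 0.45064602 / 0.53267806 = 0.8460

Update 2:
  P(E) = 0.8643 × 0.8460 + 0.1714 × 0.1540 = 0.73119780 + 0.02639560 = 0.75759340
  P(H|E) = 0.73119780 / 0.75759340 = 0.9652

Final posterior: 0.9652


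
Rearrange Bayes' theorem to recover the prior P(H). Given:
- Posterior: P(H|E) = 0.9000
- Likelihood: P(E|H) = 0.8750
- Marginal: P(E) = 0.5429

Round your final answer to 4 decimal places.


From Bayes' theorem: P(H|E) = P(E|H) × P(H) / P(E)

Rearranging for P(H):
P(H) = P(H|E) × P(E) / P(E|H)
     = 0.9000 × 0.5429 / 0.8750
     = 0.48861000 / 0.8750
     = 0.5584


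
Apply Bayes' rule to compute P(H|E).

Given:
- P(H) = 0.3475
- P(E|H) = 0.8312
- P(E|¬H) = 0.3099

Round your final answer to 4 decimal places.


Bayes' theorem: P(H|E) = P(E|H) × P(H) / P(E)

Step 1: Calculate P(E) using law of total probability
P(E) = P(E|H)P(H) + P(E|¬H)P(¬H)
     = 0.8312 × 0.3475 + 0.3099 × 0.6525
     = 0.28884200 + 0.20220975
     = 0.49105175

Step 2: Apply Bayes' theorem
P(H|E) = P(E|H) × P(H) / P(E)
       = 0.28884200 / 0.49105175
       = 0.5882


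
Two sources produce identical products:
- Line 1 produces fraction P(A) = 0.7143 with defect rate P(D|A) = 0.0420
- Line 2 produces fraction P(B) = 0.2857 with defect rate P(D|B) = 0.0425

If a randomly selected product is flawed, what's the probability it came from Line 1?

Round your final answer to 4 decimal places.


Let A = from Line 1, D = flawed

Given:
- P(A) = 0.7143, P(B) = 0.2857
- P(D|A) = 0.0420, P(D|B) = 0.0425

Step 1: Find P(D)
P(D) = P(D|A)P(A) + P(D|B)P(B)
     = 0.0420 × 0.7143 + 0.0425 × 0.2857
     = 0.03000060 + 0.01214225
     = 0.04214285

Step 2: Apply Bayes' theorem
P(A|D) = P(D|A)P(A) / P(D)
       = 0.03000060 / 0.04214285
       = 0.7119


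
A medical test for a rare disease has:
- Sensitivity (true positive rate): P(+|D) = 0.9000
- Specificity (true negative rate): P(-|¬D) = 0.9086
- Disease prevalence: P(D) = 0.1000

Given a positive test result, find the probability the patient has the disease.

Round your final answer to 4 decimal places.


Let D = has disease, + = positive test

Given:
- P(D) = 0.1000 (prevalence)
- P(+|D) = 0.9000 (sensitivity)
- P(-|¬D) = 0.9086 (specificity)
- P(+|¬D) = 0.0914 (false positive rate = 1 - specificity)

Step 1: Find P(+)
P(+) = P(+|D)P(D) + P(+|¬D)P(¬D)
     = 0.9000 × 0.1000 + 0.0914 × 0.9000
     = 0.09000000 + 0.08226000
     = 0.17226000

Step 2: Apply Bayes' theorem for P(D|+)
P(D|+) = P(+|D)P(D) / P(+)
       = 0.09000000 / 0.17226000
       = 0.5225


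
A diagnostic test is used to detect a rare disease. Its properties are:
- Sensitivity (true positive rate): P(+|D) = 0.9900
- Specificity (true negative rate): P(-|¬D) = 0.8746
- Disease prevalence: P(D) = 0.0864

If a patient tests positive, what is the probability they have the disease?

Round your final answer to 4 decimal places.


Let D = has disease, + = positive test

Given:
- P(D) = 0.0864 (prevalence)
- P(+|D) = 0.9900 (sensitivity)
- P(-|¬D) = 0.8746 (specificity)
- P(+|¬D) = 0.1254 (false positive rate = 1 - specificity)

Step 1: Find P(+)
P(+) = P(+|D)P(D) + P(+|¬D)P(¬D)
     = 0.9900 × 0.0864 + 0.1254 × 0.9136
     = 0.08553600 + 0.11456544
     = 0.20010144

Step 2: Apply Bayes' theorem for P(D|+)
P(D|+) = P(+|D)P(D) / P(+)
       = 0.08553600 / 0.20010144
       = 0.4275


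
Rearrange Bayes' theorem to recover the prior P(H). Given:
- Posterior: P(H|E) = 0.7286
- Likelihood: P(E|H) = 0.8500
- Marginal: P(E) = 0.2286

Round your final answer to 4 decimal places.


From Bayes' theorem: P(H|E) = P(E|H) × P(H) / P(E)

Rearranging for P(H):
P(H) = P(H|E) × P(E) / P(E|H)
     = 0.7286 × 0.2286 / 0.8500
     = 0.16655796 / 0.8500
     = 0.1960


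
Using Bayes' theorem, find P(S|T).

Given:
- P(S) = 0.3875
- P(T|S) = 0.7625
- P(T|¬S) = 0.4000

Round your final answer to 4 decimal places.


Bayes' theorem: P(S|T) = P(T|S) × P(S) / P(T)

Step 1: Calculate P(T) using law of total probability
P(T) = P(T|S)P(S) + P(T|¬S)P(¬S)
     = 0.7625 × 0.3875 + 0.4000 × 0.6125
     = 0.29546875 + 0.24500000
     = 0.54046875

Step 2: Apply Bayes' theorem
P(S|T) = P(T|S) × P(S) / P(T)
       = 0.29546875 / 0.54046875
       = 0.5467


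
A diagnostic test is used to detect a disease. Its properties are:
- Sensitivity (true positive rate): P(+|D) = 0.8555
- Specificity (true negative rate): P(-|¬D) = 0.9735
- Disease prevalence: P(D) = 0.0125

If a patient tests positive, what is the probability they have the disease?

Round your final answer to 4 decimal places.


Let D = has disease, + = positive test

Given:
- P(D) = 0.0125 (prevalence)
- P(+|D) = 0.8555 (sensitivity)
- P(-|¬D) = 0.9735 (specificity)
- P(+|¬D) = 0.0265 (false positive rate = 1 - specificity)

Step 1: Find P(+)
P(+) = P(+|D)P(D) + P(+|¬D)P(¬D)
     = 0.8555 × 0.0125 + 0.0265 × 0.9875
     = 0.01069375 + 0.02616875
     = 0.03686250

Step 2: Apply Bayes' theorem for P(D|+)
P(D|+) = P(+|D)P(D) / P(+)
       = 0.01069375 / 0.03686250
       = 0.2901


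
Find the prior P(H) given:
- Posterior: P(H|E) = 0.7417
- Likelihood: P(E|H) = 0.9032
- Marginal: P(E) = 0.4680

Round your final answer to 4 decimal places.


From Bayes' theorem: P(H|E) = P(E|H) × P(H) / P(E)

Rearranging for P(H):
P(H) = P(H|E) × P(E) / P(E|H)
     = 0.7417 × 0.4680 / 0.9032
     = 0.34711560 / 0.9032
     = 0.3843


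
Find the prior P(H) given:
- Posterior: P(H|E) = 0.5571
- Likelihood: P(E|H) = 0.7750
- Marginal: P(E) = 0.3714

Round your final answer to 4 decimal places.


From Bayes' theorem: P(H|E) = P(E|H) × P(H) / P(E)

Rearranging for P(H):
P(H) = P(H|E) × P(E) / P(E|H)
     = 0.5571 × 0.3714 / 0.7750
     = 0.20690694 / 0.7750
     = 0.2670


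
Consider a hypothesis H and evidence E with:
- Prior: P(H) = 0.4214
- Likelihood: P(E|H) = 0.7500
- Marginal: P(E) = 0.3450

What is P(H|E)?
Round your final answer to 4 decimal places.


Using Bayes' theorem:

P(H|E) = P(E|H) × P(H) / P(E)
       = 0.7500 × 0.4214 / 0.3450
       = 0.31605000 / 0.3450
       = 0.9161

The evidence strengthens our belief in H.
Prior: 0.4214 → Posterior: 0.9161


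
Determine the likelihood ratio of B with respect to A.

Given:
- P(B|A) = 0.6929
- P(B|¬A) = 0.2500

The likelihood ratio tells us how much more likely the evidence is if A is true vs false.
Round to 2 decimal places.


Likelihood Ratio (LR) = P(B|A) / P(B|¬A)

LR = 0.6929 / 0.2500
   = 2.77

The evidence is 2.77 times more likely if A is true than if A is false.
Because LR exceeds 1, B is evidence for A.


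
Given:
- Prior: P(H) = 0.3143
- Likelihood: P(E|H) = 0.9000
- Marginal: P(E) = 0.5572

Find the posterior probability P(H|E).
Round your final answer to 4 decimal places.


Using Bayes' theorem:

P(H|E) = P(E|H) × P(H) / P(E)
       = 0.9000 × 0.3143 / 0.5572
       = 0.28287000 / 0.5572
       = 0.5077

The evidence strengthens our belief in H.
Prior: 0.3143 → Posterior: 0.5077


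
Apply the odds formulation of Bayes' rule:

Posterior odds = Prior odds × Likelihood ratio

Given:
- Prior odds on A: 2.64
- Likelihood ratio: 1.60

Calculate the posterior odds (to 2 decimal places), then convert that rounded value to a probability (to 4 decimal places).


Step 1: Calculate posterior odds
Posterior odds = Prior odds × LR
               = 2.64 × 1.60
               = 4.22

Step 2: Convert to probability
P(A|E) = Posterior odds / (1 + Posterior odds)
       = 4.22 / (1 + 4.22)
       = 4.22 / 5.22
       = 0.8084

The evidence increased P(A) from 0.7253 to 0.8084.


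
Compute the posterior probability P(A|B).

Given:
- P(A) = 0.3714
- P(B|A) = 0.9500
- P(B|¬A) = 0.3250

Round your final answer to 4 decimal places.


Bayes' theorem: P(A|B) = P(B|A) × P(A) / P(B)

Step 1: Calculate P(B) using law of total probability
P(B) = P(B|A)P(A) + P(B|¬A)P(¬A)
     = 0.9500 × 0.3714 + 0.3250 × 0.6286
     = 0.35283000 + 0.20429500
     = 0.55712500

Step 2: Apply Bayes' theorem
P(A|B) = P(B|A) × P(A) / P(B)
       = 0.35283000 / 0.55712500
       = 0.6333


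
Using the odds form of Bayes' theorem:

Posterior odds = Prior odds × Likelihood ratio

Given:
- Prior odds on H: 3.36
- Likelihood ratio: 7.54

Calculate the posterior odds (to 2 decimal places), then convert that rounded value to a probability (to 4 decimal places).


Step 1: Calculate posterior odds
Posterior odds = Prior odds × LR
               = 3.36 × 7.54
               = 25.33

Step 2: Convert to probability
P(H|E) = Posterior odds / (1 + Posterior odds)
       = 25.33 / (1 + 25.33)
       = 25.33 / 26.33
       = 0.9620

The evidence increased P(H) from 0.7706 to 0.9620.


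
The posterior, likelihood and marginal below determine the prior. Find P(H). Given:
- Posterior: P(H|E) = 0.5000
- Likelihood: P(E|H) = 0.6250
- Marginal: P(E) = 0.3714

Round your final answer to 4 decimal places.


From Bayes' theorem: P(H|E) = P(E|H) × P(H) / P(E)

Rearranging for P(H):
P(H) = P(H|E) × P(E) / P(E|H)
     = 0.5000 × 0.3714 / 0.6250
     = 0.18570000 / 0.6250
     = 0.2971


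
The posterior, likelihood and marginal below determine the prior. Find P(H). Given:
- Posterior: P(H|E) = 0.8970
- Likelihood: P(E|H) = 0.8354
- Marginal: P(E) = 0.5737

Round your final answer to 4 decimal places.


From Bayes' theorem: P(H|E) = P(E|H) × P(H) / P(E)

Rearranging for P(H):
P(H) = P(H|E) × P(E) / P(E|H)
     = 0.8970 × 0.5737 / 0.8354
     = 0.51460890 / 0.8354
     = 0.6160


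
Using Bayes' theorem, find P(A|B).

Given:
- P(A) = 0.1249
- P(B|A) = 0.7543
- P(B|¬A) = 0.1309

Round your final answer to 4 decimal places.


Bayes' theorem: P(A|B) = P(B|A) × P(A) / P(B)

Step 1: Calculate P(B) using law of total probability
P(B) = P(B|A)P(A) + P(B|¬A)P(¬A)
     = 0.7543 × 0.1249 + 0.1309 × 0.8751
     = 0.09421207 + 0.11455059
     = 0.20876266

Step 2: Apply Bayes' theorem
P(A|B) = P(B|A) × P(A) / P(B)
       = 0.09421207 / 0.20876266
       = 0.4513


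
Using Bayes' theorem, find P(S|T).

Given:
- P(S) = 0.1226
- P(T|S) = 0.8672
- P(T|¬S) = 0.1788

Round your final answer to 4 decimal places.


Bayes' theorem: P(S|T) = P(T|S) × P(S) / P(T)

Step 1: Calculate P(T) using law of total probability
P(T) = P(T|S)P(S) + P(T|¬S)P(¬S)
     = 0.8672 × 0.1226 + 0.1788 × 0.8774
     = 0.10631872 + 0.15687912
     = 0.26319784

Step 2: Apply Bayes' theorem
P(S|T) = P(T|S) × P(S) / P(T)
       = 0.10631872 / 0.26319784
       = 0.4039


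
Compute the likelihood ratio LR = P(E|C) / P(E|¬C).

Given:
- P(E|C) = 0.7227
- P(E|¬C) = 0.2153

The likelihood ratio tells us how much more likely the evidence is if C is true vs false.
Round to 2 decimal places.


Likelihood Ratio (LR) = P(E|C) / P(E|¬C)

LR = 0.7227 / 0.2153
   = 3.36

The evidence is 3.36 times more likely if C is true than if C is false.
LR > 1, so observing E raises the odds in favor of C.


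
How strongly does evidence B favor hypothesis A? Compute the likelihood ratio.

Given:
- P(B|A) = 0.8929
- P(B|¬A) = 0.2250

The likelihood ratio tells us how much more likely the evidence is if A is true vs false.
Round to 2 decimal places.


Likelihood Ratio (LR) = P(B|A) / P(B|¬A)

LR = 0.8929 / 0.2250
   = 3.97

The evidence is 3.97 times more likely if A is true than if A is false.
LR > 1, so observing B raises the odds in favor of A.


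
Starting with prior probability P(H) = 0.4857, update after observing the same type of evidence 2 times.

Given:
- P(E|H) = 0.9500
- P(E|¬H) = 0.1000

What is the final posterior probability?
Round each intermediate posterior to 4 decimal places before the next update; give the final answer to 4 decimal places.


Sequential Bayesian updating:

Initial prior: P(H) = 0.4857

Update 1:
  P(E) = 0.9500 × 0.4857 + 0.1000 × 0.5143 = 0.46141500 + 0.05143000 = 0.51284500
  P(H|E) = 0.46141500 / 0.51284500 = 0.8997

Update 2:
  P(E) = 0.9500 × 0.8997 + 0.1000 × 0.1003 = 0.85471500 + 0.01003000 = 0.86474500
  P(H|E) = 0.85471500 / 0.86474500 = 0.9884

Final posterior: 0.9884


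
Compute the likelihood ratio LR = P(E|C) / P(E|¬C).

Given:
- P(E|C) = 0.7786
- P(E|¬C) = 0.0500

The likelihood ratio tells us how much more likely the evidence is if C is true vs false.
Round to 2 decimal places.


Likelihood Ratio (LR) = P(E|C) / P(E|¬C)

LR = 0.7786 / 0.0500
   = 15.57

The evidence is 15.57 times more likely if C is true than if C is false.
LR > 1, so observing E raises the odds in favor of C.


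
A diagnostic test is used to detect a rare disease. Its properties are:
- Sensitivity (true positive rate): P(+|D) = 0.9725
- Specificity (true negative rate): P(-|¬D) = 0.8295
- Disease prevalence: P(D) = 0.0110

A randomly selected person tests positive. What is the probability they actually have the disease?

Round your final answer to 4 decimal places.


Let D = has disease, + = positive test

Given:
- P(D) = 0.0110 (prevalence)
- P(+|D) = 0.9725 (sensitivity)
- P(-|¬D) = 0.8295 (specificity)
- P(+|¬D) = 0.1705 (false positive rate = 1 - specificity)

Step 1: Find P(+)
P(+) = P(+|D)P(D) + P(+|¬D)P(¬D)
     = 0.9725 × 0.0110 + 0.1705 × 0.9890
     = 0.01069750 + 0.16862450
     = 0.17932200

Step 2: Apply Bayes' theorem for P(D|+)
P(D|+) = P(+|D)P(D) / P(+)
       = 0.01069750 / 0.17932200
       = 0.0597


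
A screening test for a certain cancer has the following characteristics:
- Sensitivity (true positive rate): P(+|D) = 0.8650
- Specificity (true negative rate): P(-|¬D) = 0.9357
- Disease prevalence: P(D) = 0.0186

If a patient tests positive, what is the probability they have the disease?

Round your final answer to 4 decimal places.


Let D = has disease, + = positive test

Given:
- P(D) = 0.0186 (prevalence)
- P(+|D) = 0.8650 (sensitivity)
- P(-|¬D) = 0.9357 (specificity)
- P(+|¬D) = 0.0643 (false positive rate = 1 - specificity)

Step 1: Find P(+)
P(+) = P(+|D)P(D) + P(+|¬D)P(¬D)
     = 0.8650 × 0.0186 + 0.0643 × 0.9814
     = 0.01608900 + 0.06310402
     = 0.07919302

Step 2: Apply Bayes' theorem for P(D|+)
P(D|+) = P(+|D)P(D) / P(+)
       = 0.01608900 / 0.07919302
       = 0.2032
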